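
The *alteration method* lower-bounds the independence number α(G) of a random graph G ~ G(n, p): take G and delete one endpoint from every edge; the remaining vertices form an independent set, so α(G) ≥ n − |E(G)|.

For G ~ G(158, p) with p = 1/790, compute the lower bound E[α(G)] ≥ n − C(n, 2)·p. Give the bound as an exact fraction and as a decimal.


E[|E(G)|] = C(158, 2)·p = 12403 · (1/790) = 157/10.
E[α(G)] ≥ n − E[|E(G)|] = 158 − 157/10 = 1423/10.
Numerically: ≈ 142.300000.
(This is only a lower bound; the true E[α(G)] may be larger.)

E[α(G)] ≥ 1423/10 ≈ 142.300000.


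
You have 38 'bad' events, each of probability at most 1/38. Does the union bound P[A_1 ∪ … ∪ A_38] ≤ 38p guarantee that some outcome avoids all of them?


Union bound: P[∪_{i=1}^{38} A_i] ≤ Σ_i P[A_i] ≤ 38·p = 38·(1/38) = 1.
Numerically: 1 ≈ 1.000000.
Is 1 < 1? NO.
Since the bound 1 is ≥ 1, the union bound is uninformative here; it does NOT by itself certify existence.

38·p = 1 ≈ 1.000000; existence NOT certified by the union bound.


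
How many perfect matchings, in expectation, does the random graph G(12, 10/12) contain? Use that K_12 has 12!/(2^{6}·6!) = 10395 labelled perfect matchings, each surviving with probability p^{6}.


K_12 has 12!/(2^{6}·6!) = 10395 labelled perfect matchings.
For each such perfect matching H, let X_H = 1 if all 6 edges of H are present in G. Then P[X_H = 1] = p^{6} = (5/6)^{6} = 15625/46656.
By linearity of expectation: E[X] = Σ_H E[X_H] = 10395 · p^{6} = 10395 · 15625/46656 = 6015625/1728.
Numerically: E[X] ≈ 3.48e+03.

E[X] = 10395 · (5/6)^{6} = 6015625/1728 ≈ 3.48e+03.


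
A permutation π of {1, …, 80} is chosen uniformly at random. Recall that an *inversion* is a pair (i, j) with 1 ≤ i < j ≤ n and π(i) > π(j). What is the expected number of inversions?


Write X = Σ X_I over the C(80, 2) = 3160 pairs i < j, with X_I the indicator of one inversion.
There are 3160 indicators.
For each fixed pair i < j, the values π(i) and π(j) are two distinct elements of {1, …, 80} in uniformly random order; by symmetry P[π(i) > π(j)] = 1/2.
By linearity: E[X] = 3160 · (1/2) = C(80, 2) · (1/2) = 3160/2 = 1580 ≈ 1580.000.

E[X] = 1580 = 1580.000.


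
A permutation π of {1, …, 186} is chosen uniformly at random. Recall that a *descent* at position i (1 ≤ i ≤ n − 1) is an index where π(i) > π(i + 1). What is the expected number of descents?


Write X = Σ X_I over i = 1, …, 185, with X_I the indicator of one descent.
There are 185 indicators.
For each fixed i, the pair (π(i), π(i+1)) is a uniformly random ordered pair of distinct values from {1, …, 186}; by symmetry P[π(i) > π(i+1)] = 1/2.
By linearity: E[X] = 185 · (1/2) = (186 − 1) · (1/2) = 185/2 ≈ 92.5000.

E[X] = 185/2 = 92.5000.


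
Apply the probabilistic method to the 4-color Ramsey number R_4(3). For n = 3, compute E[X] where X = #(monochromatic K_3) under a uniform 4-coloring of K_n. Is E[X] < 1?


E[X] = C(3, 3) · 4^{1 − 3} = 1 · 4^{−2} = 1/16.
As a reduced fraction: E[X] = 1/16 ≈ 0.062.
Is E[X] < 1? YES.
Since E[X] < 1, there exists a 4-coloring of K_{3} with no monochromatic K_3; hence R_4(3) > 3.

E[X] = 1/16 ≈ 0.062; E[X] < 1, so R_4(3) > 3.


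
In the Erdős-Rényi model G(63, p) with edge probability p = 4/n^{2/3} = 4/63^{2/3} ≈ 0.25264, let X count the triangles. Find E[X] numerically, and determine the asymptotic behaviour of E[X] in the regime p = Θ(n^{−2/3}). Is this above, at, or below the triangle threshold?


Number of potential triangles: C(63, 3) = 39711.
Each occurs with probability p³ ≈ (0.25264)³ ≈ 1.6124969e-02.
By linearity: E[X] = C(63, 3)·p³ ≈ 39711 · 1.6124969e-02 ≈ 640.33862.
Since α = 2/3 < 1, p = c/n^{2/3} ≫ 1/n is above the triangle threshold p ~ 1/n. Asymptotically E[X] ~ (c³/6)·n^{3(1−α)} = (4³/6)·n^{1} → ∞; triangles are abundant w.h.p.

E[X] ≈ 640.33862; in regime p = Θ(1/n^{2/3}) E[X] diverges (above the triangle threshold p ~ 1/n).


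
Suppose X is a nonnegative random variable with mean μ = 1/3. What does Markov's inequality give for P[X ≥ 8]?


μ = E[X] = 1/3, a = 8.
Markov: P[X ≥ 8] ≤ μ/a = (1/3)/8 = 1/24.
Numerically: ≈ 0.041667.
(Since a = 8 > μ = 0.333333, the bound 1/24 is < 1 and informative.)

P[X ≥ 8] ≤ 1/24 ≈ 0.041667.


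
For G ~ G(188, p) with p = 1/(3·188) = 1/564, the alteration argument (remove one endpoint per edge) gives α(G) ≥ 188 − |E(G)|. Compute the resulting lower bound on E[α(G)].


E[|E(G)|] = C(188, 2)·p = 17578 · (1/564) = 187/6.
E[α(G)] ≥ n − E[|E(G)|] = 188 − 187/6 = 941/6.
Numerically: ≈ 156.833333.
(This is only a lower bound; the true E[α(G)] may be larger.)

E[α(G)] ≥ 941/6 ≈ 156.833333.


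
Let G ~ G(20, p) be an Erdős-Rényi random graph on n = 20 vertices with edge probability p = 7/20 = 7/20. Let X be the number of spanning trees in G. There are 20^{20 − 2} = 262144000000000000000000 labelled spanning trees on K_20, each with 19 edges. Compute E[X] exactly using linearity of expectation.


K_20 has 20^{20 − 2} = 262144000000000000000000 labelled spanning trees.
For each such spanning tree H, let X_H = 1 if all 19 edges of H are present in G. Then P[X_H = 1] = p^{19} = (7/20)^{19} = 11398895185373143/5242880000000000000000000.
By linearity: E[X] = Σ_H E[X_H] = 262144000000000000000000 · p^{19} = 262144000000000000000000 · 11398895185373143/5242880000000000000000000 = 11398895185373143/20.
Numerically: E[X] ≈ 5.6994e+14.

E[X] = 262144000000000000000000 · (7/20)^{19} = 11398895185373143/20 ≈ 5.6994e+14.


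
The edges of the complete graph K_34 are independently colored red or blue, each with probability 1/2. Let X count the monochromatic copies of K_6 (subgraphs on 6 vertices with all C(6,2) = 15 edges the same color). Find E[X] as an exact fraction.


Let X = Σ_S X_S over the C(34, 6) = 1344904 subsets S of size 6, where X_S = 1 if the K_6 on S is monochromatic.
For a fixed S, the K_6 on S has C(6, 2) = 15 edges. P[all 15 edges red] = (1/2)^15, and likewise for blue, so P[monochromatic] = 2·(1/2)^15 = 2^{1 − 15} = 1/16384.
By linearity of expectation: E[X] = C(34, 6) · 2^{1 − 15} = 1344904 · 1/16384 = 168113/2048.
Numerically: E[X] ≈ 82.08643.

E[X] = C(34,6)·2^(1−C(6,2)) = 168113/2048 ≈ 82.08643.


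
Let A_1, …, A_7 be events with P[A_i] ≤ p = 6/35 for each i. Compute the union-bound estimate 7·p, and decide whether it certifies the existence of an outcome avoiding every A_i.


Union bound: P[∪_{i=1}^{7} A_i] ≤ Σ_i P[A_i] ≤ 7·p = 7·(6/35) = 6/5.
Numerically: 6/5 ≈ 1.200000.
Is 6/5 < 1? NO.
Since the bound 6/5 is ≥ 1, the union bound is uninformative here; it does NOT by itself certify existence.

7·p = 6/5 ≈ 1.200000; existence NOT certified by the union bound.


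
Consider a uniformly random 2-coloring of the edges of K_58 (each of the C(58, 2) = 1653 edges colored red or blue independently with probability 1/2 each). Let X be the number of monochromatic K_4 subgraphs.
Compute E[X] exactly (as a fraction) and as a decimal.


Let X = Σ_S X_S over the C(58, 4) = 424270 subsets S of size 4, where X_S = 1 if the K_4 on S is monochromatic.
For a fixed S, the K_4 on S has C(4, 2) = 6 edges. P[all 6 edges red] = (1/2)^6, and likewise for blue, so P[monochromatic] = 2·(1/2)^6 = 2^{1 − 6} = 1/32.
Summing: E[X] = C(58, 4) · 2^{1 − 6} = 424270 · 1/32 = 212135/16.
Numerically: E[X] ≈ 13258.4375.

E[X] = C(58,4)·2^(1−C(4,2)) = 212135/16 ≈ 13258.4375.


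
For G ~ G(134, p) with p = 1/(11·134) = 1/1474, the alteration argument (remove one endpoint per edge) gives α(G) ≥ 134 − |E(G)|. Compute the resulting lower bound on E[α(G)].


E[|E(G)|] = C(134, 2)·p = 8911 · (1/1474) = 133/22.
E[α(G)] ≥ n − E[|E(G)|] = 134 − 133/22 = 2815/22.
Numerically: ≈ 127.955.
(This is only a lower bound; the true E[α(G)] may be larger.)

E[α(G)] ≥ 2815/22 ≈ 127.955.


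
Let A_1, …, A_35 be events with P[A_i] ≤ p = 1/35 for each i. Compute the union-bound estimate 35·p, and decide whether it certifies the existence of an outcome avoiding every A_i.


Union bound: P[∪_{i=1}^{35} A_i] ≤ Σ_i P[A_i] ≤ 35·p = 35·(1/35) = 1.
Numerically: 1 ≈ 1.0000000.
Is 1 < 1? NO.
Since the bound 1 is ≥ 1, the union bound is uninformative here; it does NOT by itself certify existence.

35·p = 1 ≈ 1.0000000; existence NOT certified by the union bound.


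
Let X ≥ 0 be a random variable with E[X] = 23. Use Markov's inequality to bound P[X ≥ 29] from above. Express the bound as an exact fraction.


μ = E[X] = 23, a = 29.
Markov: P[X ≥ 29] ≤ μ/a = (23)/29 = 23/29.
Numerically: ≈ 0.7931.
(Since a = 29 > μ = 23.0000, the bound 23/29 is < 1 and informative.)

P[X ≥ 29] ≤ 23/29 ≈ 0.7931.


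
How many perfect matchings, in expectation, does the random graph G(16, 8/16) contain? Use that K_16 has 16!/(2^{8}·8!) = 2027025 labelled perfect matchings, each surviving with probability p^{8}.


K_16 has 16!/(2^{8}·8!) = 2027025 labelled perfect matchings.
For each such perfect matching H, let X_H = 1 if all 8 edges of H are present in G. Then P[X_H = 1] = p^{8} = (1/2)^{8} = 1/256.
By linearity of expectation: E[X] = Σ_H E[X_H] = 2027025 · p^{8} = 2027025 · 1/256 = 2027025/256.
Numerically: E[X] ≈ 7918.1.

E[X] = 2027025 · (1/2)^{8} = 2027025/256 ≈ 7918.1.


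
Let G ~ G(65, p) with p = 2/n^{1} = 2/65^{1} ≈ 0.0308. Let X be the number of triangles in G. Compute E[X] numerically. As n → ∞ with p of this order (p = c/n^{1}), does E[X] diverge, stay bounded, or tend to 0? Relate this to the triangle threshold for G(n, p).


Number of potential triangles: C(65, 3) = 43680.
Each occurs with probability p³ ≈ (0.0308)³ ≈ 2.91306e-05.
By linearity: E[X] = C(65, 3)·p³ ≈ 43680 · 2.91306e-05 ≈ 1.272.
Here α = 1, so p = 2/n is exactly at the triangle threshold p ~ 1/n. Asymptotically E[X] → c³/6 = 2³/6 = 4/3 ≈ 1.333, a bounded constant. In this regime the triangle count is asymptotically Poisson(c³/6).

E[X] ≈ 1.272; in regime p = Θ(1/n^{1}) E[X] stays bounded (at the triangle threshold p ~ 1/n).


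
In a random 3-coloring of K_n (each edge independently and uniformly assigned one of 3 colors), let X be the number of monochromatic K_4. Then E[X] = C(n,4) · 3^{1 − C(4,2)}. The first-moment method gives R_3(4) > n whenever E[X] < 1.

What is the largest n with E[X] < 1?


We need C(n, 4) · 3^{1 − 6} < 1, i.e. C(n, 4) < 3^{6 − 1} = 243.
Check values of n near the boundary:
  n = 7: C(7, 4) = 35; 35 < 243? YES
  n = 8: C(8, 4) = 70; 70 < 243? YES
  n = 9: C(9, 4) = 126; 126 < 243? YES
  n = 10: C(10, 4) = 210; 210 < 243? YES
  n = 11: C(11, 4) = 330; 330 < 243? NO
  n = 12: C(12, 4) = 495; 495 < 243? NO
The largest n with C(n, 4) < 243 is n = 10 (where E[X] = 70/81 ≈ 0.86420). Hence R_3(4) > 10, i.e. R_3(4) ≥ 11.

Largest n = 10; hence R_3(4) > 10.


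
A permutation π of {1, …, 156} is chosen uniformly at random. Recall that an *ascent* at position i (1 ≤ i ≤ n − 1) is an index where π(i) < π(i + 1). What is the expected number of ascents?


Write X = Σ X_I over i = 1, …, 155, with X_I the indicator of one ascent.
There are 155 indicators.
For each fixed i, the pair (π(i), π(i+1)) is a uniformly random ordered pair of distinct values from {1, …, 156}; by symmetry P[π(i) < π(i+1)] = 1/2.
By linearity: E[X] = 155 · (1/2) = (156 − 1) · (1/2) = 155/2 ≈ 77.50000.

E[X] = 155/2 = 77.50000.


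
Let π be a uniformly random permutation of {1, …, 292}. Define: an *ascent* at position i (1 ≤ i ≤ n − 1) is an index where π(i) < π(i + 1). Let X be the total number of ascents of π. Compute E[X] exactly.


Write X = Σ X_I over i = 1, …, 291, with X_I the indicator of one ascent.
There are 291 indicators.
For each fixed i, the pair (π(i), π(i+1)) is a uniformly random ordered pair of distinct values from {1, …, 292}; by symmetry P[π(i) < π(i+1)] = 1/2.
By linearity: E[X] = 291 · (1/2) = (292 − 1) · (1/2) = 291/2 ≈ 145.500.

E[X] = 291/2 = 145.500.


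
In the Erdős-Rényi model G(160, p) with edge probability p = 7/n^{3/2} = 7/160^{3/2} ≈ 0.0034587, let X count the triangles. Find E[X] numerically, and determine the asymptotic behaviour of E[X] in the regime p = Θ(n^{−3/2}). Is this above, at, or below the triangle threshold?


Number of potential triangles: C(160, 3) = 669920.
Each occurs with probability p³ ≈ (0.0034587)³ ≈ 4.1376543e-08.
By linearity: E[X] = C(160, 3)·p³ ≈ 669920 · 4.1376543e-08 ≈ 0.02772.
Since α = 3/2 > 1, p = c/n^{3/2} = o(1/n) is below the triangle threshold p ~ 1/n. Asymptotically E[X] ~ (c³/6)·n^{3(1−α)} = (7³/6)·n^{-1.5} → 0, so by Markov's inequality G has no triangles w.h.p.

E[X] ≈ 0.02772; in regime p = Θ(1/n^{3/2}) E[X] tends to 0 (below the triangle threshold p ~ 1/n).


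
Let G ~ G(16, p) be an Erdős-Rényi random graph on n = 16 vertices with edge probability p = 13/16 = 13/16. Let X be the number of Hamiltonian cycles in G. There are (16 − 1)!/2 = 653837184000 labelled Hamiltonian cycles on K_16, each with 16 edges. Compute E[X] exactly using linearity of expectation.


K_16 has (16 − 1)!/2 = 653837184000 labelled Hamiltonian cycles.
For each such Hamiltonian cycle H, let X_H = 1 if all 16 edges of H are present in G. Then P[X_H = 1] = p^{16} = (13/16)^{16} = 665416609183179841/18446744073709551616.
By linearity of expectation: E[X] = Σ_H E[X_H] = 653837184000 · p^{16} = 653837184000 · 665416609183179841/18446744073709551616 = 424877072202303561918952875/18014398509481984.
Numerically: E[X] ≈ 2.35854e+10.

E[X] = 653837184000 · (13/16)^{16} = 424877072202303561918952875/18014398509481984 ≈ 2.35854e+10.


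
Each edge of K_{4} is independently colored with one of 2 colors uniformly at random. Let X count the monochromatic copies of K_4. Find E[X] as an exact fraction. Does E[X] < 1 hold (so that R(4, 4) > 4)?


E[X] = C(4, 4) · 2^{1 − 6} = 1 · 2^{−5} = 1/32.
As a reduced fraction: E[X] = 1/32 ≈ 0.031.
Is E[X] < 1? YES.
Since E[X] < 1, there exists a 2-coloring of K_{4} with no monochromatic K_4; hence R(4, 4) > 4.

E[X] = 1/32 ≈ 0.031; E[X] < 1, so R(4, 4) > 4.


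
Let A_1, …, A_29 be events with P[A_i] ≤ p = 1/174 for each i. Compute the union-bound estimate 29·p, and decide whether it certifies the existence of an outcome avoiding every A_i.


Union bound: P[∪_{i=1}^{29} A_i] ≤ Σ_i P[A_i] ≤ 29·p = 29·(1/174) = 1/6.
Numerically: 1/6 ≈ 0.166667.
Is 1/6 < 1? YES.
Since P[∪ A_i] ≤ 1/6 < 1, the complement has P[∩ A_i^c] ≥ 1 − 1/6 = 5/6 > 0, so some outcome avoids every A_i.

29·p = 1/6 ≈ 0.166667; existence CERTIFIED by the union bound.


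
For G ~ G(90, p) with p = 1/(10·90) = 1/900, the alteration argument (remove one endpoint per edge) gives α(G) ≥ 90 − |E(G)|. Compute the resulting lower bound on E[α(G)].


E[|E(G)|] = C(90, 2)·p = 4005 · (1/900) = 89/20.
E[α(G)] ≥ n − E[|E(G)|] = 90 − 89/20 = 1711/20.
Numerically: ≈ 85.55000.
(This is only a lower bound; the true E[α(G)] may be larger.)

E[α(G)] ≥ 1711/20 ≈ 85.55000.


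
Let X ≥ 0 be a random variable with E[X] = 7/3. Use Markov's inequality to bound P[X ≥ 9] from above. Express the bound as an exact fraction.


μ = E[X] = 7/3, a = 9.
Markov: P[X ≥ 9] ≤ μ/a = (7/3)/9 = 7/27.
Numerically: ≈ 0.2593.
(Since a = 9 > μ = 2.3333, the bound 7/27 is < 1 and informative.)

P[X ≥ 9] ≤ 7/27 ≈ 0.2593.


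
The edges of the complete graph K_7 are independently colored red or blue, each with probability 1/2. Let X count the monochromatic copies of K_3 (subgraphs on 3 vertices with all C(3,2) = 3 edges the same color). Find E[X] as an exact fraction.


Let X = Σ_S X_S over the C(7, 3) = 35 subsets S of size 3, where X_S = 1 if the K_3 on S is monochromatic.
For a fixed S, the K_3 on S has C(3, 2) = 3 edges. P[all 3 edges red] = (1/2)^3, and likewise for blue, so P[monochromatic] = 2·(1/2)^3 = 2^{1 − 3} = 1/4.
By linearity of expectation: E[X] = C(7, 3) · 2^{1 − 3} = 35 · 1/4 = 35/4.
Numerically: E[X] ≈ 8.750.

E[X] = C(7,3)·2^(1−C(3,2)) = 35/4 ≈ 8.750.


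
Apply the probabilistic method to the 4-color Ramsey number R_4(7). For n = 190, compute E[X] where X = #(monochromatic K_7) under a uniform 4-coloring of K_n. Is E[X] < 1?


E[X] = C(190, 7) · 4^{1 − 21} = 1585940245560 · 4^{−20} = 1585940245560/1099511627776.
As a reduced fraction: E[X] = 198242530695/137438953472 ≈ 1.442.
Is E[X] < 1? NO.
Since E[X] ≥ 1, the first-moment bound is inconclusive at n = 190; it does NOT by itself certify R_4(7) > 190.

E[X] = 198242530695/137438953472 ≈ 1.442; E[X] ≥ 1; first-moment method inconclusive here.


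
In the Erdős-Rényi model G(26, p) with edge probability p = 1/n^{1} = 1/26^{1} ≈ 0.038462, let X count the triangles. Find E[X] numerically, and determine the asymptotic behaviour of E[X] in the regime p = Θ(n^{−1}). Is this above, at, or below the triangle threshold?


Number of potential triangles: C(26, 3) = 2600.
Each occurs with probability p³ ≈ (0.038462)³ ≈ 5.6895767e-05.
By linearity: E[X] = C(26, 3)·p³ ≈ 2600 · 5.6895767e-05 ≈ 0.14793.
Here α = 1, so p = 1/n is exactly at the triangle threshold p ~ 1/n. Asymptotically E[X] → c³/6 = 1³/6 = 1/6 ≈ 0.16667, a bounded constant. In this regime the triangle count is asymptotically Poisson(c³/6).

E[X] ≈ 0.14793; in regime p = Θ(1/n^{1}) E[X] stays bounded (at the triangle threshold p ~ 1/n).


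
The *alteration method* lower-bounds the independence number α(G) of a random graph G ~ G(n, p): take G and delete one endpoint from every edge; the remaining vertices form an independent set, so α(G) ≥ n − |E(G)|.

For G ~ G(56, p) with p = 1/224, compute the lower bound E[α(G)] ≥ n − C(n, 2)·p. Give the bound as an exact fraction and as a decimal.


E[|E(G)|] = C(56, 2)·p = 1540 · (1/224) = 55/8.
E[α(G)] ≥ n − E[|E(G)|] = 56 − 55/8 = 393/8.
Numerically: ≈ 49.125.
(This is only a lower bound; the true E[α(G)] may be larger.)

E[α(G)] ≥ 393/8 ≈ 49.125.


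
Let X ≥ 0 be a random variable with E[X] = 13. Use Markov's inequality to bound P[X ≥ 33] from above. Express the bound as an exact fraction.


μ = E[X] = 13, a = 33.
Markov: P[X ≥ 33] ≤ μ/a = (13)/33 = 13/33.
Numerically: ≈ 0.3939.
(Since a = 33 > μ = 13.0000, the bound 13/33 is < 1 and informative.)

P[X ≥ 33] ≤ 13/33 ≈ 0.3939.


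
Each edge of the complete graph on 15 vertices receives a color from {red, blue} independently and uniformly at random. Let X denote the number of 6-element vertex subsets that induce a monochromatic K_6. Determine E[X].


Let X = Σ_S X_S over the C(15, 6) = 5005 subsets S of size 6, where X_S = 1 if the K_6 on S is monochromatic.
For a fixed S, the K_6 on S has C(6, 2) = 15 edges. P[all 15 edges red] = (1/2)^15, and likewise for blue, so P[monochromatic] = 2·(1/2)^15 = 2^{1 − 15} = 1/16384.
By linearity of expectation: E[X] = C(15, 6) · 2^{1 − 15} = 5005 · 1/16384 = 5005/16384.
Numerically: E[X] ≈ 0.305.

E[X] = C(15,6)·2^(1−C(6,2)) = 5005/16384 ≈ 0.305.


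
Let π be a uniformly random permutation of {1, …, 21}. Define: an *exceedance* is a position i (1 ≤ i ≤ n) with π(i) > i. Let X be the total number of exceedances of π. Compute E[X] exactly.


Write X = Σ_{i=1}^{21} X_i, where X_i = 1_{π(i) > i}.
For each fixed i, π(i) is uniform over {1, …, 21} (marginal of a uniform permutation), so P[π(i) > i] = (n − i)/n. Summing: Σ_{i=1}^{21} (n − i)/n = (0 + 1 + … + 20)/21 = 21(21 − 1)/(2·21) = (21 − 1)/2.
Hence E[X] = Σ_{i=1}^{21} (21 − i)/21 = 10 ≈ 10.000.

E[X] = 10 = 10.000.


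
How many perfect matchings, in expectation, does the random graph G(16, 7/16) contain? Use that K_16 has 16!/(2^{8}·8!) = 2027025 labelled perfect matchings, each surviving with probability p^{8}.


K_16 has 16!/(2^{8}·8!) = 2027025 labelled perfect matchings.
For each such perfect matching H, let X_H = 1 if all 8 edges of H are present in G. Then P[X_H = 1] = p^{8} = (7/16)^{8} = 5764801/4294967296.
Summing the indicators: E[X] = Σ_H E[X_H] = 2027025 · p^{8} = 2027025 · 5764801/4294967296 = 11685395747025/4294967296.
Numerically: E[X] ≈ 2.72e+03.

E[X] = 2027025 · (7/16)^{8} = 11685395747025/4294967296 ≈ 2.72e+03.


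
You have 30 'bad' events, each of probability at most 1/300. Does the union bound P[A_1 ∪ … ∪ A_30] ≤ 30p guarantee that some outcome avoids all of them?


Union bound: P[∪_{i=1}^{30} A_i] ≤ Σ_i P[A_i] ≤ 30·p = 30·(1/300) = 1/10.
Numerically: 1/10 ≈ 0.1000000.
Is 1/10 < 1? YES.
Since P[∪ A_i] ≤ 1/10 < 1, the complement has P[∩ A_i^c] ≥ 1 − 1/10 = 9/10 > 0, so some outcome avoids every A_i.

30·p = 1/10 ≈ 0.1000000; existence CERTIFIED by the union bound.


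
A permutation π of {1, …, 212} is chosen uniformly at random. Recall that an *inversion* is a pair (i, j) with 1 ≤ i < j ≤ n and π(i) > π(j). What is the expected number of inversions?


Write X = Σ X_I over the C(212, 2) = 22366 pairs i < j, with X_I the indicator of one inversion.
There are 22366 indicators.
For each fixed pair i < j, the values π(i) and π(j) are two distinct elements of {1, …, 212} in uniformly random order; by symmetry P[π(i) > π(j)] = 1/2.
By linearity: E[X] = 22366 · (1/2) = C(212, 2) · (1/2) = 22366/2 = 11183 ≈ 11183.000000.

E[X] = 11183 = 11183.000000.


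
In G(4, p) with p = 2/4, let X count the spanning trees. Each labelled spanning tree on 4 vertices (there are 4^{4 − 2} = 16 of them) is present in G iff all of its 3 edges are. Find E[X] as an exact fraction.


K_4 has 4^{4 − 2} = 16 labelled spanning trees.
For each such spanning tree H, let X_H = 1 if all 3 edges of H are present in G. Then P[X_H = 1] = p^{3} = (1/2)^{3} = 1/8.
Summing the indicators: E[X] = Σ_H E[X_H] = 16 · p^{3} = 16 · 1/8 = 2.
Numerically: E[X] ≈ 2.

E[X] = 16 · (1/2)^{3} = 2 ≈ 2.


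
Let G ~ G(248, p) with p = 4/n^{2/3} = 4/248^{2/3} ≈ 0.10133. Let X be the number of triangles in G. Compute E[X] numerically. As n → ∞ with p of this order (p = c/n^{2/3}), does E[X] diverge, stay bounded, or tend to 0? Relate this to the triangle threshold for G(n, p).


Number of potential triangles: C(248, 3) = 2511496.
Each occurs with probability p³ ≈ (0.10133)³ ≈ 1.0405827e-03.
By linearity: E[X] = C(248, 3)·p³ ≈ 2511496 · 1.0405827e-03 ≈ 2613.41935.
Since α = 2/3 < 1, p = c/n^{2/3} ≫ 1/n is above the triangle threshold p ~ 1/n. Asymptotically E[X] ~ (c³/6)·n^{3(1−α)} = (4³/6)·n^{1} → ∞; triangles are abundant w.h.p.

E[X] ≈ 2613.41935; in regime p = Θ(1/n^{2/3}) E[X] diverges (above the triangle threshold p ~ 1/n).


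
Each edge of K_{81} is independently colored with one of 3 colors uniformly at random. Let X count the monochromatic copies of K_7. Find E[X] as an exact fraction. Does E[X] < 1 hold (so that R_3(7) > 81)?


E[X] = C(81, 7) · 3^{1 − 21} = 3477216600 · 3^{−20} = 3477216600/3486784401.
As a reduced fraction: E[X] = 42928600/43046721 ≈ 0.9972560.
Is E[X] < 1? YES.
Since E[X] < 1, there exists a 3-coloring of K_{81} with no monochromatic K_7; hence R_3(7) > 81.

E[X] = 42928600/43046721 ≈ 0.9972560; E[X] < 1, so R_3(7) > 81.


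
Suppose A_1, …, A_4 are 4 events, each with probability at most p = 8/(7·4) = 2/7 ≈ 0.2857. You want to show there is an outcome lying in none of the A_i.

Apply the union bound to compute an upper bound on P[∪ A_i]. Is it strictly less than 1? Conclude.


Union bound: P[∪_{i=1}^{4} A_i] ≤ Σ_i P[A_i] ≤ 4·p = 4·(2/7) = 8/7.
Numerically: 8/7 ≈ 1.1429.
Is 8/7 < 1? NO.
Since the bound 8/7 is ≥ 1, the union bound is uninformative here; it does NOT by itself certify existence.

4·p = 8/7 ≈ 1.1429; existence NOT certified by the union bound.


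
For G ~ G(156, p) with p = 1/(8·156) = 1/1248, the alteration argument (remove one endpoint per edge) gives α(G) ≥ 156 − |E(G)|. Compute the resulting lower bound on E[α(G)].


E[|E(G)|] = C(156, 2)·p = 12090 · (1/1248) = 155/16.
E[α(G)] ≥ n − E[|E(G)|] = 156 − 155/16 = 2341/16.
Numerically: ≈ 146.312.
(This is only a lower bound; the true E[α(G)] may be larger.)

E[α(G)] ≥ 2341/16 ≈ 146.312.


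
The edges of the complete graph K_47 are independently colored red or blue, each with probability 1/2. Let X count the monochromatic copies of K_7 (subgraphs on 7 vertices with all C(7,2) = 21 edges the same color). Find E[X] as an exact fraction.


Let X = Σ_S X_S over the C(47, 7) = 62891499 subsets S of size 7, where X_S = 1 if the K_7 on S is monochromatic.
For a fixed S, the K_7 on S has C(7, 2) = 21 edges. P[all 21 edges red] = (1/2)^21, and likewise for blue, so P[monochromatic] = 2·(1/2)^21 = 2^{1 − 21} = 1/1048576.
By linearity of expectation: E[X] = C(47, 7) · 2^{1 − 21} = 62891499 · 1/1048576 = 62891499/1048576.
Numerically: E[X] ≈ 59.97801.

E[X] = C(47,7)·2^(1−C(7,2)) = 62891499/1048576 ≈ 59.97801.


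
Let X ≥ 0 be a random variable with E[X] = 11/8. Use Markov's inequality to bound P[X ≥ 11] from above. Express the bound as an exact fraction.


μ = E[X] = 11/8, a = 11.
Markov: P[X ≥ 11] ≤ μ/a = (11/8)/11 = 1/8.
Numerically: ≈ 0.125.
(Since a = 11 > μ = 1.375, the bound 1/8 is < 1 and informative.)

P[X ≥ 11] ≤ 1/8 ≈ 0.125.


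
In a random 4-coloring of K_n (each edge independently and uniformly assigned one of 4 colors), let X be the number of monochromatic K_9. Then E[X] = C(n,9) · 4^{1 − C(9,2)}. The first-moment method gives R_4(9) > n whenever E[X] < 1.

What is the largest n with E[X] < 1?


We need C(n, 9) · 4^{1 − 36} < 1, i.e. C(n, 9) < 4^{36 − 1} = 1180591620717411303424.
Check values of n near the boundary:
  n = 912: C(912, 9) = 1156095740032081475120; 1156095740032081475120 < 1180591620717411303424? YES
  n = 913: C(913, 9) = 1167605542753639808390; 1167605542753639808390 < 1180591620717411303424? YES
  n = 914: C(914, 9) = 1179217089587653905932; 1179217089587653905932 < 1180591620717411303424? YES
  n = 915: C(915, 9) = 1190931166636537885130; 1190931166636537885130 < 1180591620717411303424? NO
  n = 916: C(916, 9) = 1202748565202942340440; 1202748565202942340440 < 1180591620717411303424? NO
  n = 917: C(917, 9) = 1214670081818390006810; 1214670081818390006810 < 1180591620717411303424? NO
The largest n with C(n, 9) < 1180591620717411303424 is n = 914 (where E[X] = 294804272396913476483/295147905179352825856 ≈ 0.9988). Hence R_4(9) > 914, i.e. R_4(9) ≥ 915.

Largest n = 914; hence R_4(9) > 914.


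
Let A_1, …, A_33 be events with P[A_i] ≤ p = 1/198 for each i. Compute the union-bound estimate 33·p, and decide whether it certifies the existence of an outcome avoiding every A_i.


Union bound: P[∪_{i=1}^{33} A_i] ≤ Σ_i P[A_i] ≤ 33·p = 33·(1/198) = 1/6.
Numerically: 1/6 ≈ 0.16667.
Is 1/6 < 1? YES.
Since P[∪ A_i] ≤ 1/6 < 1, the complement has P[∩ A_i^c] ≥ 1 − 1/6 = 5/6 > 0, so some outcome avoids every A_i.

33·p = 1/6 ≈ 0.16667; existence CERTIFIED by the union bound.


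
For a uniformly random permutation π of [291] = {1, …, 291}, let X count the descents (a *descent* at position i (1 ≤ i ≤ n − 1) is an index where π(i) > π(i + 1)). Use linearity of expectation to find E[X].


Write X = Σ X_I over i = 1, …, 290, with X_I the indicator of one descent.
There are 290 indicators.
For each fixed i, the pair (π(i), π(i+1)) is a uniformly random ordered pair of distinct values from {1, …, 291}; by symmetry P[π(i) > π(i+1)] = 1/2.
By linearity: E[X] = 290 · (1/2) = (291 − 1) · (1/2) = 145 ≈ 145.000.

E[X] = 145 = 145.000.


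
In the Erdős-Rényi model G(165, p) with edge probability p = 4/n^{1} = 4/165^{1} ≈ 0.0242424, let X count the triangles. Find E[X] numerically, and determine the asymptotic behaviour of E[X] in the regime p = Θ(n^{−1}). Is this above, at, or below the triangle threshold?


Number of potential triangles: C(165, 3) = 735130.
Each occurs with probability p³ ≈ (0.0242424)³ ≈ 1.42471547e-05.
By linearity: E[X] = C(165, 3)·p³ ≈ 735130 · 1.42471547e-05 ≈ 10.473511.
Here α = 1, so p = 4/n is exactly at the triangle threshold p ~ 1/n. Asymptotically E[X] → c³/6 = 4³/6 = 32/3 ≈ 10.666667, a bounded constant. In this regime the triangle count is asymptotically Poisson(c³/6).

E[X] ≈ 10.473511; in regime p = Θ(1/n^{1}) E[X] stays bounded (at the triangle threshold p ~ 1/n).


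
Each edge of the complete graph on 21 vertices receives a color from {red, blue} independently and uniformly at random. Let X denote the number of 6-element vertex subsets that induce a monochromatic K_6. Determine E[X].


Let X = Σ_S X_S over the C(21, 6) = 54264 subsets S of size 6, where X_S = 1 if the K_6 on S is monochromatic.
For a fixed S, the K_6 on S has C(6, 2) = 15 edges. P[all 15 edges red] = (1/2)^15, and likewise for blue, so P[monochromatic] = 2·(1/2)^15 = 2^{1 − 15} = 1/16384.
Summing: E[X] = C(21, 6) · 2^{1 − 15} = 54264 · 1/16384 = 6783/2048.
Numerically: E[X] ≈ 3.31201.

E[X] = C(21,6)·2^(1−C(6,2)) = 6783/2048 ≈ 3.31201.


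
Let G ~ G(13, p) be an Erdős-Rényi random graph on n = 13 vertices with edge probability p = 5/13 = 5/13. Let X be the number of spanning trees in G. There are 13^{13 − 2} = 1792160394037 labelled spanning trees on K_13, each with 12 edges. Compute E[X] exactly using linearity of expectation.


K_13 has 13^{13 − 2} = 1792160394037 labelled spanning trees.
For each such spanning tree H, let X_H = 1 if all 12 edges of H are present in G. Then P[X_H = 1] = p^{12} = (5/13)^{12} = 244140625/23298085122481.
By linearity: E[X] = Σ_H E[X_H] = 1792160394037 · p^{12} = 1792160394037 · 244140625/23298085122481 = 244140625/13.
Numerically: E[X] ≈ 1.878e+07.

E[X] = 1792160394037 · (5/13)^{12} = 244140625/13 ≈ 1.878e+07.


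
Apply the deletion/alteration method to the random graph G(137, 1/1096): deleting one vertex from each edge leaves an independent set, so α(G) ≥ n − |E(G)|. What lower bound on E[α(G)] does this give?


E[|E(G)|] = C(137, 2)·p = 9316 · (1/1096) = 17/2.
E[α(G)] ≥ n − E[|E(G)|] = 137 − 17/2 = 257/2.
Numerically: ≈ 128.50000.
(This is only a lower bound; the true E[α(G)] may be larger.)

E[α(G)] ≥ 257/2 ≈ 128.50000.


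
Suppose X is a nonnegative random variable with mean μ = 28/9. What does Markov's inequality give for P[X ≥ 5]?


μ = E[X] = 28/9, a = 5.
Markov: P[X ≥ 5] ≤ μ/a = (28/9)/5 = 28/45.
Numerically: ≈ 0.62222.
(Since a = 5 > μ = 3.11111, the bound 28/45 is < 1 and informative.)

P[X ≥ 5] ≤ 28/45 ≈ 0.62222.


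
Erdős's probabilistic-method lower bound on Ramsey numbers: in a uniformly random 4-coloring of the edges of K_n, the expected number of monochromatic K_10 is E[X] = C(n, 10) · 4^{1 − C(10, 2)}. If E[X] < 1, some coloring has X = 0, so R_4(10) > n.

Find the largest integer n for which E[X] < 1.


We need C(n, 10) · 4^{1 − 45} < 1, i.e. C(n, 10) < 4^{45 − 1} = 309485009821345068724781056.
Check values of n near the boundary:
  n = 2017: C(2017, 10) = 300324964434452596180990448; 300324964434452596180990448 < 309485009821345068724781056? YES
  n = 2018: C(2018, 10) = 301820606687612220663963508; 301820606687612220663963508 < 309485009821345068724781056? YES
  n = 2019: C(2019, 10) = 303322949179835278009229628; 303322949179835278009229628 < 309485009821345068724781056? YES
  n = 2020: C(2020, 10) = 304832018578739931133653656; 304832018578739931133653656 < 309485009821345068724781056? YES
  n = 2021: C(2021, 10) = 306347841644770462864800616; 306347841644770462864800616 < 309485009821345068724781056? YES
  n = 2022: C(2022, 10) = 307870445231474093395937796; 307870445231474093395937796 < 309485009821345068724781056? YES
  n = 2023: C(2023, 10) = 309399856285778485315440716; 309399856285778485315440716 < 309485009821345068724781056? YES
  n = 2024: C(2024, 10) = 310936101848269937576192656; 310936101848269937576192656 < 309485009821345068724781056? NO
  n = 2025: C(2025, 10) = 312479209053472269772600560; 312479209053472269772600560 < 309485009821345068724781056? NO
The largest n with C(n, 10) < 309485009821345068724781056 is n = 2023 (where E[X] = 77349964071444621328860179/77371252455336267181195264 ≈ 0.999725). Hence R_4(10) > 2023, i.e. R_4(10) ≥ 2024.

Largest n = 2023; hence R_4(10) > 2023.


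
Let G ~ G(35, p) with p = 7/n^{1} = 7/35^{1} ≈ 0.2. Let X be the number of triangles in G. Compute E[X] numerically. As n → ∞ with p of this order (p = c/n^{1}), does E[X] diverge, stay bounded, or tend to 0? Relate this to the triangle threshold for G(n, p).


Number of potential triangles: C(35, 3) = 6545.
Each occurs with probability p³ ≈ (0.2)³ ≈ 8.00000000e-03.
By linearity: E[X] = C(35, 3)·p³ ≈ 6545 · 8.00000000e-03 ≈ 52.360000.
Here α = 1, so p = 7/n is exactly at the triangle threshold p ~ 1/n. Asymptotically E[X] → c³/6 = 7³/6 = 343/6 ≈ 57.166667, a bounded constant. In this regime the triangle count is asymptotically Poisson(c³/6).

E[X] ≈ 52.360000; in regime p = Θ(1/n^{1}) E[X] stays bounded (at the triangle threshold p ~ 1/n).


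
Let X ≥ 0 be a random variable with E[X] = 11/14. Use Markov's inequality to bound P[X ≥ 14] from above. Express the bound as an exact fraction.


μ = E[X] = 11/14, a = 14.
Markov: P[X ≥ 14] ≤ μ/a = (11/14)/14 = 11/196.
Numerically: ≈ 0.056.
(Since a = 14 > μ = 0.786, the bound 11/196 is < 1 and informative.)

P[X ≥ 14] ≤ 11/196 ≈ 0.056.


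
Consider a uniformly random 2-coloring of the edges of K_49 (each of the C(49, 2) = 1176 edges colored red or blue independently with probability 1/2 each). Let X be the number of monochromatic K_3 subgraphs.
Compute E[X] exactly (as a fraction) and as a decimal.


Let X = Σ_S X_S over the C(49, 3) = 18424 subsets S of size 3, where X_S = 1 if the K_3 on S is monochromatic.
For a fixed S, the K_3 on S has C(3, 2) = 3 edges. P[all 3 edges red] = (1/2)^3, and likewise for blue, so P[monochromatic] = 2·(1/2)^3 = 2^{1 − 3} = 1/4.
By linearity: E[X] = C(49, 3) · 2^{1 − 3} = 18424 · 1/4 = 4606.
Numerically: E[X] ≈ 4606.0000.

E[X] = C(49,3)·2^(1−C(3,2)) = 4606 ≈ 4606.0000.


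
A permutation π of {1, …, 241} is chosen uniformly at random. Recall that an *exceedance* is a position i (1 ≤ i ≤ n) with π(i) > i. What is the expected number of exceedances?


Write X = Σ_{i=1}^{241} X_i, where X_i = 1_{π(i) > i}.
For each fixed i, π(i) is uniform over {1, …, 241} (marginal of a uniform permutation), so P[π(i) > i] = (n − i)/n. Summing: Σ_{i=1}^{241} (n − i)/n = (0 + 1 + … + 240)/241 = 241(241 − 1)/(2·241) = (241 − 1)/2.
Hence E[X] = Σ_{i=1}^{241} (241 − i)/241 = 120 ≈ 120.00000.

E[X] = 120 = 120.00000.


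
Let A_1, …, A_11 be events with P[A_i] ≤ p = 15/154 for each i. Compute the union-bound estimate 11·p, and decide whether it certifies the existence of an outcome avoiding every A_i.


Union bound: P[∪_{i=1}^{11} A_i] ≤ Σ_i P[A_i] ≤ 11·p = 11·(15/154) = 15/14.
Numerically: 15/14 ≈ 1.0714286.
Is 15/14 < 1? NO.
Since the bound 15/14 is ≥ 1, the union bound is uninformative here; it does NOT by itself certify existence.

11·p = 15/14 ≈ 1.0714286; existence NOT certified by the union bound.


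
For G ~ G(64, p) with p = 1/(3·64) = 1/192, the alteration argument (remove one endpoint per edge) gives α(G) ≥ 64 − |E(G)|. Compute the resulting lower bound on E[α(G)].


E[|E(G)|] = C(64, 2)·p = 2016 · (1/192) = 21/2.
E[α(G)] ≥ n − E[|E(G)|] = 64 − 21/2 = 107/2.
Numerically: ≈ 53.500000.
(This is only a lower bound; the true E[α(G)] may be larger.)

E[α(G)] ≥ 107/2 ≈ 53.500000.


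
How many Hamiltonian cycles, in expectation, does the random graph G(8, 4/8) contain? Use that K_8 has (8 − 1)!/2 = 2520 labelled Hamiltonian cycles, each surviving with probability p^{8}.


K_8 has (8 − 1)!/2 = 2520 labelled Hamiltonian cycles.
For each such Hamiltonian cycle H, let X_H = 1 if all 8 edges of H are present in G. Then P[X_H = 1] = p^{8} = (1/2)^{8} = 1/256.
By linearity: E[X] = Σ_H E[X_H] = 2520 · p^{8} = 2520 · 1/256 = 315/32.
Numerically: E[X] ≈ 9.84.

E[X] = 2520 · (1/2)^{8} = 315/32 ≈ 9.84.


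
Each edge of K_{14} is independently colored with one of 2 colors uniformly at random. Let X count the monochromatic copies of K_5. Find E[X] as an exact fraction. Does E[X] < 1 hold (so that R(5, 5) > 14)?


E[X] = C(14, 5) · 2^{1 − 10} = 2002 · 2^{−9} = 2002/512.
As a reduced fraction: E[X] = 1001/256 ≈ 3.91016.
Is E[X] < 1? NO.
Since E[X] ≥ 1, the first-moment bound is inconclusive at n = 14; it does NOT by itself certify R(5, 5) > 14.

E[X] = 1001/256 ≈ 3.91016; E[X] ≥ 1; first-moment method inconclusive here.


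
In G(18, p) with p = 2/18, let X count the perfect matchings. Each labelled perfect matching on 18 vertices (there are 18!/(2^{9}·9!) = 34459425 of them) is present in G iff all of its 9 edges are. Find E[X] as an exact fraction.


K_18 has 18!/(2^{9}·9!) = 34459425 labelled perfect matchings.
For each such perfect matching H, let X_H = 1 if all 9 edges of H are present in G. Then P[X_H = 1] = p^{9} = (1/9)^{9} = 1/387420489.
Summing the indicators: E[X] = Σ_H E[X_H] = 34459425 · p^{9} = 34459425 · 1/387420489 = 425425/4782969.
Numerically: E[X] ≈ 0.0889.

E[X] = 34459425 · (1/9)^{9} = 425425/4782969 ≈ 0.0889.


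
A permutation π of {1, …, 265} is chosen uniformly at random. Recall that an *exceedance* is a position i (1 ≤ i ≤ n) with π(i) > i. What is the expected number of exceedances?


Write X = Σ_{i=1}^{265} X_i, where X_i = 1_{π(i) > i}.
For each fixed i, π(i) is uniform over {1, …, 265} (marginal of a uniform permutation), so P[π(i) > i] = (n − i)/n. Summing: Σ_{i=1}^{265} (n − i)/n = (0 + 1 + … + 264)/265 = 265(265 − 1)/(2·265) = (265 − 1)/2.
Hence E[X] = Σ_{i=1}^{265} (265 − i)/265 = 132 ≈ 132.000.

E[X] = 132 = 132.000.


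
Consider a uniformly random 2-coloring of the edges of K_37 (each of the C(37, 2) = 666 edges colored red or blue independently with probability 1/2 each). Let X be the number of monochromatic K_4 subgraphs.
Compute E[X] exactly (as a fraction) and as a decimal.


Let X = Σ_S X_S over the C(37, 4) = 66045 subsets S of size 4, where X_S = 1 if the K_4 on S is monochromatic.
For a fixed S, the K_4 on S has C(4, 2) = 6 edges. P[all 6 edges red] = (1/2)^6, and likewise for blue, so P[monochromatic] = 2·(1/2)^6 = 2^{1 − 6} = 1/32.
Summing: E[X] = C(37, 4) · 2^{1 − 6} = 66045 · 1/32 = 66045/32.
Numerically: E[X] ≈ 2063.906250.

E[X] = C(37,4)·2^(1−C(4,2)) = 66045/32 ≈ 2063.906250.


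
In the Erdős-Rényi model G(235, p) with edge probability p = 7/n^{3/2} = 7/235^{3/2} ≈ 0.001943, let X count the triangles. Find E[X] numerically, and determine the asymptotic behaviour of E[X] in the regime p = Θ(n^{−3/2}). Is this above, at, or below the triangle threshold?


Number of potential triangles: C(235, 3) = 2135445.
Each occurs with probability p³ ≈ (0.001943)³ ≈ 7.336497e-09.
By linearity: E[X] = C(235, 3)·p³ ≈ 2135445 · 7.336497e-09 ≈ 0.0157.
Since α = 3/2 > 1, p = c/n^{3/2} = o(1/n) is below the triangle threshold p ~ 1/n. Asymptotically E[X] ~ (c³/6)·n^{3(1−α)} = (7³/6)·n^{-1.5} → 0, so by Markov's inequality G has no triangles w.h.p.

E[X] ≈ 0.0157; in regime p = Θ(1/n^{3/2}) E[X] tends to 0 (below the triangle threshold p ~ 1/n).


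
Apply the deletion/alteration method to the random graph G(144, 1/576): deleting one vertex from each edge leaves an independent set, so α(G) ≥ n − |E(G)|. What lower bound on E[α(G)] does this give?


E[|E(G)|] = C(144, 2)·p = 10296 · (1/576) = 143/8.
E[α(G)] ≥ n − E[|E(G)|] = 144 − 143/8 = 1009/8.
Numerically: ≈ 126.12500.
(This is only a lower bound; the true E[α(G)] may be larger.)

E[α(G)] ≥ 1009/8 ≈ 126.12500.


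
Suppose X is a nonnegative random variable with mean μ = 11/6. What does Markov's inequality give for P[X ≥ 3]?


μ = E[X] = 11/6, a = 3.
Markov: P[X ≥ 3] ≤ μ/a = (11/6)/3 = 11/18.
Numerically: ≈ 0.6111.
(Since a = 3 > μ = 1.8333, the bound 11/18 is < 1 and informative.)

P[X ≥ 3] ≤ 11/18 ≈ 0.6111.
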